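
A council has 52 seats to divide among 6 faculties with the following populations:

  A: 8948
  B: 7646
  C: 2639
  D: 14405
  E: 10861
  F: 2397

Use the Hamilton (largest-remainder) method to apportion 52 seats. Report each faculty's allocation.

Standard divisor: 46896 ÷ 52 ≈ 901.846.
Standard quotas: A 9.9219, B 8.4782, C 2.9262, D 15.9728, E 12.0431, F 2.6579.
Lower quotas: A 9, B 8, C 2, D 15, E 12, F 2 (sum 48, leaving 4 seats).
Remainders in descending order: D 0.9728, C 0.9262, A 0.9219, F 0.6579, B 0.4782, E 0.0431.
Largest remainders: D, C, A, F receive the extra seats.

A 10, B 8, C 3, D 16, E 12, F 3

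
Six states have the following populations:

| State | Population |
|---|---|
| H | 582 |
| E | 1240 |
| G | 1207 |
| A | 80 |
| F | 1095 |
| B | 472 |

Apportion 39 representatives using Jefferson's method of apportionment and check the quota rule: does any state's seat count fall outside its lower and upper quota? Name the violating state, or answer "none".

none

Standard quotas: H 4.854, E 10.342, G 10.067, A 0.667, F 9.133, B 3.937.
Jefferson allocation: H 5, E 11, G 10, A 0, F 9, B 4.
Every allocation lies between the lower and upper quota.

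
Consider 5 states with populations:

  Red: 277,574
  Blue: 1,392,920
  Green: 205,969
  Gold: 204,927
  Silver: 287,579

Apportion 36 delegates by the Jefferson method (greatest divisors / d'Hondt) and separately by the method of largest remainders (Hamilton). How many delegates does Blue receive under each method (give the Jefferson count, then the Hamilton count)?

22 and 21

Jefferson: Red 4, Blue 22, Green 3, Gold 3, Silver 4.
Hamilton: Red 4, Blue 21, Green 3, Gold 3, Silver 5.
Blue gets 22 under Jefferson and 21 under Hamilton.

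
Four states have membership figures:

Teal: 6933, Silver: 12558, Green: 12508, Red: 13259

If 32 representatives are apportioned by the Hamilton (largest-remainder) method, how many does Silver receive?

Total 45258; standard divisor 45258/32 ≈ 1414.312.
Standard quotas: Teal 4.9020, Silver 8.8792, Green 8.8439, Red 9.3749.
Lower quotas: Teal 4, Silver 8, Green 8, Red 9 (sum 29, leaving 3 seats).
Remainders in descending order: Teal 0.9020, Silver 0.8792, Green 0.8439, Red 0.3749.
Largest remainders: Teal, Silver, Green receive the extra seats.
Silver receives 9.

9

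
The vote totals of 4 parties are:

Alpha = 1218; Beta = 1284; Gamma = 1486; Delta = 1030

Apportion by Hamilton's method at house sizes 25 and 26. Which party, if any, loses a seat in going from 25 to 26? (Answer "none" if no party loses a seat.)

At 25 seats: Alpha 6, Beta 6, Gamma 8, Delta 5.
At 26 seats: Alpha 6, Beta 7, Gamma 8, Delta 5.
No party's allocation decreased.

none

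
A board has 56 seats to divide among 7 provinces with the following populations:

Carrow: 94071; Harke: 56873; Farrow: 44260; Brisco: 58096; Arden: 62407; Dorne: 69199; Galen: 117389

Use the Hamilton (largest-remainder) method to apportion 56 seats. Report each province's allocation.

The standard divisor is 502295/56 ≈ 8969.554.
Standard quotas: Carrow 10.4878, Harke 6.3407, Farrow 4.9345, Brisco 6.4770, Arden 6.9576, Dorne 7.7149, Galen 13.0875.
Lower quotas: Carrow 10, Harke 6, Farrow 4, Brisco 6, Arden 6, Dorne 7, Galen 13 (sum 52, leaving 4 seats).
Remainders in descending order: Arden 0.9576, Farrow 0.9345, Dorne 0.7149, Carrow 0.4878, Brisco 0.4770, Harke 0.3407, Galen 0.0875.
The surplus seats go to Arden, Farrow, Dorne, Carrow.

Carrow 11; Harke 6; Farrow 5; Brisco 6; Arden 7; Dorne 8; Galen 13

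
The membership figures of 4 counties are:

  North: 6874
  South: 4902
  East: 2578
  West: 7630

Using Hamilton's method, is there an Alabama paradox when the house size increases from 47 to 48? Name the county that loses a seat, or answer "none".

At 47 seats: North 15, South 10, East 6, West 16.
At 48 seats: North 15, South 11, East 5, West 17.
East drops from 6 to 5.

East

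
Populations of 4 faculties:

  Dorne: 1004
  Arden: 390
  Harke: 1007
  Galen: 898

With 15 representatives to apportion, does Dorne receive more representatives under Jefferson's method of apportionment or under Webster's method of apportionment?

Jefferson

Jefferson: Dorne 5, Arden 1, Harke 5, Galen 4.
Webster: Dorne 4, Arden 2, Harke 5, Galen 4.
Dorne gets 5 under Jefferson and 4 under Webster.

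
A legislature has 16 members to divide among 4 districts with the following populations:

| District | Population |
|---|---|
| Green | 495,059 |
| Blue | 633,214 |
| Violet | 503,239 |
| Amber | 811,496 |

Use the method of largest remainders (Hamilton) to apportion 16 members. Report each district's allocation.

Green: 3, Blue: 4, Violet: 3, Amber: 6

Total 2443008; standard divisor 2443008/16 = 152688.
Standard quotas: Green 3.2423, Blue 4.1471, Violet 3.2959, Amber 5.3147.
Lower quotas: Green 3, Blue 4, Violet 3, Amber 5 (sum 15, leaving 1 seat).
Remainders in descending order: Amber 0.3147, Violet 0.2959, Green 0.2423, Blue 0.1471.
The surplus seat goes to Amber.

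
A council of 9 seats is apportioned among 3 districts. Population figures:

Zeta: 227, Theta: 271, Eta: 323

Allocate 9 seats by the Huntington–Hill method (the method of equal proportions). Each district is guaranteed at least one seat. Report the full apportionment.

With divisor 93: modified quotas Zeta 2.441, Theta 2.914, Eta 3.473.
Geometric-mean thresholds: Zeta √(2·3)=2.449, Theta √(2·3)=2.449, Eta √(3·4)=3.464.
Each quota rounded against its threshold gives Zeta 2, Theta 3, Eta 4 (total 9).

Zeta 2; Theta 3; Eta 4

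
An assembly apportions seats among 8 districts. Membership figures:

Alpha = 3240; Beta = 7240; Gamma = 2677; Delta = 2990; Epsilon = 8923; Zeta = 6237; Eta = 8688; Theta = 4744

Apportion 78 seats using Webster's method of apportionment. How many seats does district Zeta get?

Standard divisor 44739/78 ≈ 573.577; standard quotas: Alpha 5.649, Beta 12.623, Gamma 4.667, Delta 5.213, Epsilon 15.557, Zeta 10.874, Eta 15.147, Theta 8.271.
Rounding to the nearest integer gives 6, 13, 5, 5, 16, 11, 15, 8 = 79 seats, so the divisor must be adjusted.
With modified divisor 577: modified quotas Alpha 5.615, Beta 12.548, Gamma 4.640, Delta 5.182, Epsilon 15.464, Zeta 10.809, Eta 15.057, Theta 8.222.
Rounding to the nearest integer: Alpha 6, Beta 13, Gamma 5, Delta 5, Epsilon 15, Zeta 11, Eta 15, Theta 8 (total 78).
Zeta receives 11.

11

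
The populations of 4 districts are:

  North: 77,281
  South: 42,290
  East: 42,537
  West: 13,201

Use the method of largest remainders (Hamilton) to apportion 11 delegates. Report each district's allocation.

North=5; South=2; East=3; West=1

Total 175309; standard divisor 175309/11 ≈ 15937.182.
Standard quotas: North 4.8491, South 2.6535, East 2.6690, West 0.8283.
Lower quotas: North 4, South 2, East 2, West 0 (sum 8, leaving 3 seats).
Remainders in descending order: North 0.8491, West 0.8283, East 0.6690, South 0.6535.
The surplus seats go to North, West, East.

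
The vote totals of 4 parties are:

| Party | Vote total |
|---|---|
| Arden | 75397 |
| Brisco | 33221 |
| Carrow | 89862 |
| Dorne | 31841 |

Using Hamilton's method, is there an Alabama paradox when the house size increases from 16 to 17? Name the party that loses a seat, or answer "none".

Brisco

At 16 seats: Arden 5, Brisco 3, Carrow 6, Dorne 2.
At 17 seats: Arden 6, Brisco 2, Carrow 7, Dorne 2.
Brisco drops from 3 to 2.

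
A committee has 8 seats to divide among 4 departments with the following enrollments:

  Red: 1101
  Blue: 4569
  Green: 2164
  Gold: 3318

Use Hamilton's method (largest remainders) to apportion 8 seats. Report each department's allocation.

Red=1, Blue=3, Green=2, Gold=2

The standard divisor is 11152/8 = 1394.
Standard quotas: Red 0.790, Blue 3.278, Green 1.552, Gold 2.380.
Lower quotas: Red 0, Blue 3, Green 1, Gold 2 (sum 6, leaving 2 seats).
Remainders in descending order: Red 0.790, Green 0.552, Gold 0.380, Blue 0.278.
Largest remainders: Red, Green receive the extra seats.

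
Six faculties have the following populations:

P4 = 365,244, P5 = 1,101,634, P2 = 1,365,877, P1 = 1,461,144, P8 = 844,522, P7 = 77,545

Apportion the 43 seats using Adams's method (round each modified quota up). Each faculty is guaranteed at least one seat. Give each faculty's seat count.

Standard divisor 5215966/43 ≈ 121301.535; standard quotas: P4 3.011, P5 9.082, P2 11.260, P1 12.046, P8 6.962, P7 0.639.
Rounding up gives 4, 10, 12, 13, 7, 1 = 47 seats, so the divisor must be adjusted.
With modified divisor 128500: modified quotas P4 2.842, P5 8.573, P2 10.629, P1 11.371, P8 6.572, P7 0.603.
Rounding up: P4 3, P5 9, P2 11, P1 12, P8 7, P7 1 (total 43).

P4 3; P5 9; P2 11; P1 12; P8 7; P7 1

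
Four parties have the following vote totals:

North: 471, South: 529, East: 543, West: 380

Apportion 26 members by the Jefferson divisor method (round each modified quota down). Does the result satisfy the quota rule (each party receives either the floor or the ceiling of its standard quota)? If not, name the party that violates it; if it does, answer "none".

Standard quotas: North 6.368, South 7.152, East 7.342, West 5.138.
Jefferson allocation: North 6, South 7, East 8, West 5.
Every allocation lies between the lower and upper quota.

none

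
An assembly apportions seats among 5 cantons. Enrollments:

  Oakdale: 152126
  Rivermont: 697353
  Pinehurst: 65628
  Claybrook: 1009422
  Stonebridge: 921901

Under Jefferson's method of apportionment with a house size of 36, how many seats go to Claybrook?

13

Standard divisor 2846430/36 ≈ 79067.5; standard quotas: Oakdale 1.924, Rivermont 8.820, Pinehurst 0.830, Claybrook 12.767, Stonebridge 11.660.
Rounding down gives 1, 8, 0, 12, 11 = 32 seats, so the divisor must be adjusted.
With modified divisor 74100: modified quotas Oakdale 2.053, Rivermont 9.411, Pinehurst 0.886, Claybrook 13.622, Stonebridge 12.441.
Rounding down: Oakdale 2, Rivermont 9, Pinehurst 0, Claybrook 13, Stonebridge 12 (total 36).
Claybrook receives 13.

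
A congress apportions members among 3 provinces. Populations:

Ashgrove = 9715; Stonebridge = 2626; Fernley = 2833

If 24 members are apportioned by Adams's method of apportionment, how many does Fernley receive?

Standard divisor 15174/24 ≈ 632.25; standard quotas: Ashgrove 15.366, Stonebridge 4.153, Fernley 4.481.
Rounding up gives 16, 5, 5 = 26 seats, so the divisor must be adjusted.
With modified divisor 680: modified quotas Ashgrove 14.287, Stonebridge 3.862, Fernley 4.166.
Rounding up: Ashgrove 15, Stonebridge 4, Fernley 5 (total 24).
Fernley receives 5.

5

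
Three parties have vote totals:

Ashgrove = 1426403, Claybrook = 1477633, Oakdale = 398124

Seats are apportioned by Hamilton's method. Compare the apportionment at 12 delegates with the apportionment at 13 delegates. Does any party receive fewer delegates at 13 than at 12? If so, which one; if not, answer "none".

Oakdale

At 12 seats: Ashgrove 5, Claybrook 5, Oakdale 2.
At 13 seats: Ashgrove 6, Claybrook 6, Oakdale 1.
Oakdale drops from 2 to 1.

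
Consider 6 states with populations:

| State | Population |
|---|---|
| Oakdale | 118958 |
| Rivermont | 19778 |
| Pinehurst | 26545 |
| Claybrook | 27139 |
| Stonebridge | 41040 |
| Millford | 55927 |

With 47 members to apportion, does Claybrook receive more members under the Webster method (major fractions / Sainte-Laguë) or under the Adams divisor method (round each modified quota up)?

Adams

Webster: Oakdale 20, Rivermont 3, Pinehurst 4, Claybrook 4, Stonebridge 7, Millford 9.
Adams: Oakdale 18, Rivermont 3, Pinehurst 5, Claybrook 5, Stonebridge 7, Millford 9.
Claybrook gets 4 under Webster and 5 under Adams.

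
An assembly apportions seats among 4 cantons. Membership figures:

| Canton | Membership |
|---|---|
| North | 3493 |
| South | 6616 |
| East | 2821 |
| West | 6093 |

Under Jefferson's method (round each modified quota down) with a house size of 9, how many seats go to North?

Standard divisor 19023/9 ≈ 2113.667; standard quotas: North 1.653, South 3.130, East 1.335, West 2.883.
Rounding down gives 1, 3, 1, 2 = 7 seats, so the divisor must be adjusted.
With modified divisor 1700: modified quotas North 2.055, South 3.892, East 1.659, West 3.584.
Rounding down: North 2, South 3, East 1, West 3 (total 9).
North receives 2.

2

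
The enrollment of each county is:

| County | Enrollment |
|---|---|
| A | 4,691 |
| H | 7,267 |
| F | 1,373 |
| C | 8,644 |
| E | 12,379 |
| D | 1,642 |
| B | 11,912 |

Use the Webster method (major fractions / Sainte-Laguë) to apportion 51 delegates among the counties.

A=5, H=8, F=1, C=9, E=13, D=2, B=13

Standard divisor 47908/51 ≈ 939.373; standard quotas: A 4.994, H 7.736, F 1.462, C 9.202, E 13.178, D 1.748, B 12.681.
Rounding to the nearest integer gives A 5, H 8, F 1, C 9, E 13, D 2, B 13 — total 51, matching the house size, so no adjustment is needed.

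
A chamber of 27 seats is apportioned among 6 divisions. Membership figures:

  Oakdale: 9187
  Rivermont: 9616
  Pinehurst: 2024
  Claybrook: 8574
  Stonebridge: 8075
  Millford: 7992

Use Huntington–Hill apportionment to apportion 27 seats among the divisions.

Oakdale: 5, Rivermont: 6, Pinehurst: 1, Claybrook: 5, Stonebridge: 5, Millford: 5

With divisor 1716: modified quotas Oakdale 5.354, Rivermont 5.604, Pinehurst 1.179, Claybrook 4.997, Stonebridge 4.706, Millford 4.657.
Geometric-mean thresholds: Oakdale √(5·6)=5.477, Rivermont √(5·6)=5.477, Pinehurst √(1·2)=1.414, Claybrook √(4·5)=4.472, Stonebridge √(4·5)=4.472, Millford √(4·5)=4.472.
Each quota rounded against its threshold gives Oakdale 5, Rivermont 6, Pinehurst 1, Claybrook 5, Stonebridge 5, Millford 5 (total 27).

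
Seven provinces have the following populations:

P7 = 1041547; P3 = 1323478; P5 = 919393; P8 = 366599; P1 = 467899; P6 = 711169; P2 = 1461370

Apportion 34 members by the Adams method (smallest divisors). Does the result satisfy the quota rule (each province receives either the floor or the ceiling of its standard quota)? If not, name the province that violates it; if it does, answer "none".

none

Standard quotas: P7 5.629, P3 7.152, P5 4.969, P8 1.981, P1 2.529, P6 3.843, P2 7.897.
Adams allocation: P7 5, P3 7, P5 5, P8 2, P1 3, P6 4, P2 8.
Every allocation lies between the lower and upper quota.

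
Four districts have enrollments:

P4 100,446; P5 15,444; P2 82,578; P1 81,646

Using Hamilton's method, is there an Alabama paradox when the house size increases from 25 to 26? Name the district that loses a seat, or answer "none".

At 25 seats: P4 9, P5 2, P2 7, P1 7.
At 26 seats: P4 9, P5 1, P2 8, P1 8.
P5 drops from 2 to 1.

P5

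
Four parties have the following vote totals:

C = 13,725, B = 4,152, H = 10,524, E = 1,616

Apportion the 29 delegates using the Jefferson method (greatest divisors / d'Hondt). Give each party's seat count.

C=14, B=4, H=10, E=1

Standard divisor 30017/29 ≈ 1035.069; standard quotas: C 13.260, B 4.011, H 10.167, E 1.561.
Rounding down gives 13, 4, 10, 1 = 28 seats, so the divisor must be adjusted.
With modified divisor 970: modified quotas C 14.149, B 4.280, H 10.849, E 1.666.
Rounding down: C 14, B 4, H 10, E 1 (total 29).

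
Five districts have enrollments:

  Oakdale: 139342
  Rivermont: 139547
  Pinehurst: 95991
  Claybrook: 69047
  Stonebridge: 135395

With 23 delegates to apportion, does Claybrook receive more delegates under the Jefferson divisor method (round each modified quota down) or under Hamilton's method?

Hamilton

Jefferson: Oakdale 6, Rivermont 6, Pinehurst 4, Claybrook 2, Stonebridge 5.
Hamilton: Oakdale 5, Rivermont 6, Pinehurst 4, Claybrook 3, Stonebridge 5.
Claybrook gets 2 under Jefferson and 3 under Hamilton.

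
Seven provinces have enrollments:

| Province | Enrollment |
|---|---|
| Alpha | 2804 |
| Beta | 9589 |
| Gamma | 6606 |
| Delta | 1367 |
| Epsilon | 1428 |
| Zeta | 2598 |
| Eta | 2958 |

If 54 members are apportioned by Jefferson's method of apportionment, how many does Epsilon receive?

Standard divisor 27350/54 ≈ 506.481; standard quotas: Alpha 5.536, Beta 18.933, Gamma 13.043, Delta 2.699, Epsilon 2.819, Zeta 5.130, Eta 5.840.
Rounding down gives 5, 18, 13, 2, 2, 5, 5 = 50 seats, so the divisor must be adjusted.
With modified divisor 472.69: modified quotas Alpha 5.932, Beta 20.286, Gamma 13.975, Delta 2.892, Epsilon 3.021, Zeta 5.496, Eta 6.258.
Rounding down: Alpha 5, Beta 20, Gamma 13, Delta 2, Epsilon 3, Zeta 5, Eta 6 (total 54).
Epsilon receives 3.

3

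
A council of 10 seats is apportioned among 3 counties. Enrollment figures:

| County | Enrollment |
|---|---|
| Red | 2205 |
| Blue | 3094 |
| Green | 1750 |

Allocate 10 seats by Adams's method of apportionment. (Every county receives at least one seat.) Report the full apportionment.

Standard divisor 7049/10 ≈ 704.9; standard quotas: Red 3.128, Blue 4.389, Green 2.483.
Rounding up gives 4, 5, 3 = 12 seats, so the divisor must be adjusted.
With modified divisor 800: modified quotas Red 2.756, Blue 3.868, Green 2.188.
Rounding up: Red 3, Blue 4, Green 3 (total 10).

Red: 3, Blue: 4, Green: 3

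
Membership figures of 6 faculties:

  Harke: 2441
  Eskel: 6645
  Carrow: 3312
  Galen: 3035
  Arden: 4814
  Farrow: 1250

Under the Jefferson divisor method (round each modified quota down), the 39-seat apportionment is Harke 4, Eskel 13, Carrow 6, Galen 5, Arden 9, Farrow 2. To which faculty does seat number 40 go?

Priority for the next seat is population ÷ (current seats + 1).
Priorities: Harke 488.200, Eskel 474.643, Carrow 473.143, Galen 505.833, Arden 481.400, Farrow 416.667.
Highest priority: Galen.

Galen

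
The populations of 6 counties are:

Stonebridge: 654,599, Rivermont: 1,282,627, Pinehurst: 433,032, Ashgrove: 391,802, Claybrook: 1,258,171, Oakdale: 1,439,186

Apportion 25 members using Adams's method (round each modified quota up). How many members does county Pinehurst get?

Standard divisor 5459417/25 ≈ 218376.68; standard quotas: Stonebridge 2.998, Rivermont 5.873, Pinehurst 1.983, Ashgrove 1.794, Claybrook 5.761, Oakdale 6.590.
Rounding up gives 3, 6, 2, 2, 6, 7 = 26 seats, so the divisor must be adjusted.
With modified divisor 245700: modified quotas Stonebridge 2.664, Rivermont 5.220, Pinehurst 1.762, Ashgrove 1.595, Claybrook 5.121, Oakdale 5.857.
Rounding up: Stonebridge 3, Rivermont 6, Pinehurst 2, Ashgrove 2, Claybrook 6, Oakdale 6 (total 25).
Pinehurst receives 2.

2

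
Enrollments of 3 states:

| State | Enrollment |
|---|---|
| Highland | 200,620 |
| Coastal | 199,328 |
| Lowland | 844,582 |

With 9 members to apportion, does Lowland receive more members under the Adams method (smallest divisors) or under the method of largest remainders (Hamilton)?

Hamilton

Adams: Highland 2, Coastal 2, Lowland 5.
Hamilton: Highland 2, Coastal 1, Lowland 6.
Lowland gets 5 under Adams and 6 under Hamilton.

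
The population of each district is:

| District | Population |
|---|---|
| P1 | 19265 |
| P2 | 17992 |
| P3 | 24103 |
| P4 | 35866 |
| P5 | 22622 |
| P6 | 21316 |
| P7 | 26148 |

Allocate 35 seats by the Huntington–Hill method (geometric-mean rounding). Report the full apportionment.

With divisor 4783: modified quotas P1 4.028, P2 3.762, P3 5.039, P4 7.499, P5 4.730, P6 4.457, P7 5.467.
Geometric-mean thresholds: P1 √(4·5)=4.472, P2 √(3·4)=3.464, P3 √(5·6)=5.477, P4 √(7·8)=7.483, P5 √(4·5)=4.472, P6 √(4·5)=4.472, P7 √(5·6)=5.477.
Each quota rounded against its threshold gives P1 4, P2 4, P3 5, P4 8, P5 5, P6 4, P7 5 (total 35).

P1 4, P2 4, P3 5, P4 8, P5 5, P6 4, P7 5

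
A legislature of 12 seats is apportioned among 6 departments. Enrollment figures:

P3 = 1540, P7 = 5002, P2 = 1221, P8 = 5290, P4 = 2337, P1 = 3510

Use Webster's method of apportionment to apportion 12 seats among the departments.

P3=1, P7=3, P2=1, P8=3, P4=2, P1=2

Standard divisor 18900/12 ≈ 1575; standard quotas: P3 0.978, P7 3.176, P2 0.775, P8 3.359, P4 1.484, P1 2.229.
Rounding to the nearest integer gives 1, 3, 1, 3, 1, 2 = 11 seats, so the divisor must be adjusted.
With modified divisor 1530: modified quotas P3 1.007, P7 3.269, P2 0.798, P8 3.458, P4 1.527, P1 2.294.
Rounding to the nearest integer: P3 1, P7 3, P2 1, P8 3, P4 2, P1 2 (total 12).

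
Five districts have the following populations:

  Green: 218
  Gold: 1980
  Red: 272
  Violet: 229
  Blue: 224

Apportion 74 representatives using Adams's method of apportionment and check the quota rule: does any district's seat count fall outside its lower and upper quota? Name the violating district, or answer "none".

Gold

Standard quotas: Green 5.519, Gold 50.127, Red 6.886, Violet 5.797, Blue 5.671.
Adams allocation: Green 6, Gold 49, Red 7, Violet 6, Blue 6.
Gold has quota 50.127 (lower 50, upper 51) but receives 49 — outside the quota interval.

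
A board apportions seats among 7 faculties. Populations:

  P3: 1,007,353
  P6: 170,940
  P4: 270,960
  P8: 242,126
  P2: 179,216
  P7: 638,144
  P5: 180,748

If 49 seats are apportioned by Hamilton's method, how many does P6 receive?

Total 2689487; standard divisor 2689487/49 ≈ 54887.49.
Standard quotas: P3 18.3531, P6 3.1144, P4 4.9366, P8 4.4113, P2 3.2652, P7 11.6264, P5 3.2931.
Lower quotas: P3 18, P6 3, P4 4, P8 4, P2 3, P7 11, P5 3 (sum 46, leaving 3 seats).
Remainders in descending order: P4 0.9366, P7 0.6264, P8 0.4113, P3 0.3531, P5 0.2931, P2 0.2652, P6 0.1144.
Largest remainders: P4, P7, P8 receive the extra seats.
P6 receives 3.

3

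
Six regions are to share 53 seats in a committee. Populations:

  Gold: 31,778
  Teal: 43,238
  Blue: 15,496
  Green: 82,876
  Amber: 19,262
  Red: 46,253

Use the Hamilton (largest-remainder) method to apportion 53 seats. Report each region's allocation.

Gold=7, Teal=10, Blue=4, Green=18, Amber=4, Red=10

The standard divisor is 238903/53 ≈ 4507.604.
Standard quotas: Gold 7.0499, Teal 9.5922, Blue 3.4377, Green 18.3858, Amber 4.2732, Red 10.2611.
Lower quotas: Gold 7, Teal 9, Blue 3, Green 18, Amber 4, Red 10 (sum 51, leaving 2 seats).
Remainders in descending order: Teal 0.5922, Blue 0.4377, Green 0.3858, Amber 0.2732, Red 0.2611, Gold 0.0499.
Largest remainders: Teal, Blue receive the extra seats.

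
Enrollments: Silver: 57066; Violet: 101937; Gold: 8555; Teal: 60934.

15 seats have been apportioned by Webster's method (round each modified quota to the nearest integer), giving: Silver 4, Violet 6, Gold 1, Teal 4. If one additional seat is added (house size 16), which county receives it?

Priority for the next seat is population ÷ (current seats + 0.5).
Priorities: Silver 12681.333, Violet 15682.615, Gold 5703.333, Teal 13540.889.
Highest priority: Violet.

Violet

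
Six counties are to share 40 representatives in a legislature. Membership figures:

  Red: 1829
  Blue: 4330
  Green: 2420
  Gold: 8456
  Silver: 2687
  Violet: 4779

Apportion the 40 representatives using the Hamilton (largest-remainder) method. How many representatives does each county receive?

Red 3, Blue 7, Green 4, Gold 14, Silver 4, Violet 8

Standard divisor: 24501 ÷ 40 ≈ 612.525.
Standard quotas: Red 2.9860, Blue 7.0691, Green 3.9509, Gold 13.8052, Silver 4.3868, Violet 7.8021.
Lower quotas: Red 2, Blue 7, Green 3, Gold 13, Silver 4, Violet 7 (sum 36, leaving 4 seats).
Remainders in descending order: Red 0.9860, Green 0.9509, Gold 0.8052, Violet 0.8021, Silver 0.3868, Blue 0.0691.
Largest remainders: Red, Green, Gold, Violet receive the extra seats.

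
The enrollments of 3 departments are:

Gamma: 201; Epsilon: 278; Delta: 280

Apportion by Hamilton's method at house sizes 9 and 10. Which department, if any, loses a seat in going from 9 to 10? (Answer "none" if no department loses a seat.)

Gamma

At 9 seats: Gamma 3, Epsilon 3, Delta 3.
At 10 seats: Gamma 2, Epsilon 4, Delta 4.
Gamma drops from 3 to 2.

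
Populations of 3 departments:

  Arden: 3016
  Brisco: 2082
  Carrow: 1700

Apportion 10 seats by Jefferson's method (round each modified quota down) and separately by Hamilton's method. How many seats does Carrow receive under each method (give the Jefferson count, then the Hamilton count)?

2 and 3

Jefferson: Arden 5, Brisco 3, Carrow 2.
Hamilton: Arden 4, Brisco 3, Carrow 3.
Carrow gets 2 under Jefferson and 3 under Hamilton.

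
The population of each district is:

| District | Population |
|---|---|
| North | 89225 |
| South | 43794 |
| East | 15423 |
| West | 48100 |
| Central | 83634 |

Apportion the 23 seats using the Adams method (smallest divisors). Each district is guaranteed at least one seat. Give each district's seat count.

North 7, South 4, East 2, West 4, Central 6

Standard divisor 280176/23 ≈ 12181.565; standard quotas: North 7.325, South 3.595, East 1.266, West 3.949, Central 6.866.
Rounding up gives 8, 4, 2, 4, 7 = 25 seats, so the divisor must be adjusted.
With modified divisor 14300: modified quotas North 6.240, South 3.063, East 1.079, West 3.364, Central 5.849.
Rounding up: North 7, South 4, East 2, West 4, Central 6 (total 23).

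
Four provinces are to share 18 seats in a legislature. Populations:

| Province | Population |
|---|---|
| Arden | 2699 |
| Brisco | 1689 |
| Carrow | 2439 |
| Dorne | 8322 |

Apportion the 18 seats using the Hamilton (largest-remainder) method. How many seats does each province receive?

Arden=3; Brisco=2; Carrow=3; Dorne=10

Standard divisor: 15149 ÷ 18 ≈ 841.611.
Standard quotas: Arden 3.2069, Brisco 2.0069, Carrow 2.8980, Dorne 9.8882.
Lower quotas: Arden 3, Brisco 2, Carrow 2, Dorne 9 (sum 16, leaving 2 seats).
Remainders in descending order: Carrow 0.8980, Dorne 0.8882, Arden 0.2069, Brisco 0.0069.
Largest remainders: Carrow, Dorne receive the extra seats.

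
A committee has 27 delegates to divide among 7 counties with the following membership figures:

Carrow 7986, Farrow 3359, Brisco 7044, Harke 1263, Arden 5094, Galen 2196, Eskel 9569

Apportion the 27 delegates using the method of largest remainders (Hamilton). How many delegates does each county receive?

Total 36511; standard divisor 36511/27 ≈ 1352.259.
Standard quotas: Carrow 5.9057, Farrow 2.4840, Brisco 5.2091, Harke 0.9340, Arden 3.7670, Galen 1.6239, Eskel 7.0763.
Lower quotas: Carrow 5, Farrow 2, Brisco 5, Harke 0, Arden 3, Galen 1, Eskel 7 (sum 23, leaving 4 seats).
Remainders in descending order: Harke 0.9340, Carrow 0.9057, Arden 0.7670, Galen 0.6239, Farrow 0.4840, Brisco 0.2091, Eskel 0.0763.
The surplus seats go to Harke, Carrow, Arden, Galen.

Carrow 6, Farrow 2, Brisco 5, Harke 1, Arden 4, Galen 2, Eskel 7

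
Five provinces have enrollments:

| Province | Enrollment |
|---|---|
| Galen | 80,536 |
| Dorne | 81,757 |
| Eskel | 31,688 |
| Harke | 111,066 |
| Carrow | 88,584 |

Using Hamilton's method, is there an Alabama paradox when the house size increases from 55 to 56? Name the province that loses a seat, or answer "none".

Eskel

At 55 seats: Galen 11, Dorne 11, Eskel 5, Harke 16, Carrow 12.
At 56 seats: Galen 11, Dorne 12, Eskel 4, Harke 16, Carrow 13.
Eskel drops from 5 to 4.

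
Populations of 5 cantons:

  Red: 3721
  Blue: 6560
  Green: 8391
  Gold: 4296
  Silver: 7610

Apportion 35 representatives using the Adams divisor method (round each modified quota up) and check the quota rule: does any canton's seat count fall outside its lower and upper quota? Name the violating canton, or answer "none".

Standard quotas: Red 4.259, Blue 7.509, Green 9.604, Gold 4.917, Silver 8.711.
Adams allocation: Red 4, Blue 8, Green 9, Gold 5, Silver 9.
Every allocation lies between the lower and upper quota.

none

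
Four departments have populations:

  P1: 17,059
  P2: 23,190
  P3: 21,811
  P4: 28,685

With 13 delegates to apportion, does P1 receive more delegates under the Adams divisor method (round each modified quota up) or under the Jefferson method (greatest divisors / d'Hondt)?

Adams: P1 3, P2 3, P3 3, P4 4.
Jefferson: P1 2, P2 4, P3 3, P4 4.
P1 gets 3 under Adams and 2 under Jefferson.

Adams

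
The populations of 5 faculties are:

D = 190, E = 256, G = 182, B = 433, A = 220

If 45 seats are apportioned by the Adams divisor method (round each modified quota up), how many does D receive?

7

Standard divisor 1281/45 ≈ 28.467; standard quotas: D 6.674, E 8.993, G 6.393, B 15.211, A 7.728.
Rounding up gives 7, 9, 7, 16, 8 = 47 seats, so the divisor must be adjusted.
With modified divisor 30.6: modified quotas D 6.209, E 8.366, G 5.948, B 14.150, A 7.190.
Rounding up: D 7, E 9, G 6, B 15, A 8 (total 45).
D receives 7.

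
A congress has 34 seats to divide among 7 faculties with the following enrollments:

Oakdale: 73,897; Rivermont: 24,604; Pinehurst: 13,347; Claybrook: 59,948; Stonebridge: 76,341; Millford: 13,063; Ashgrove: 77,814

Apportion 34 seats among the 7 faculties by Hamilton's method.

The standard divisor is 339014/34 = 9971.
Standard quotas: Oakdale 7.4112, Rivermont 2.4676, Pinehurst 1.3386, Claybrook 6.0122, Stonebridge 7.6563, Millford 1.3101, Ashgrove 7.8040.
Lower quotas: Oakdale 7, Rivermont 2, Pinehurst 1, Claybrook 6, Stonebridge 7, Millford 1, Ashgrove 7 (sum 31, leaving 3 seats).
Remainders in descending order: Ashgrove 0.8040, Stonebridge 0.6563, Rivermont 0.4676, Oakdale 0.4112, Pinehurst 0.3386, Millford 0.3101, Claybrook 0.0122.
The surplus seats go to Ashgrove, Stonebridge, Rivermont.

Oakdale: 7, Rivermont: 3, Pinehurst: 1, Claybrook: 6, Stonebridge: 8, Millford: 1, Ashgrove: 8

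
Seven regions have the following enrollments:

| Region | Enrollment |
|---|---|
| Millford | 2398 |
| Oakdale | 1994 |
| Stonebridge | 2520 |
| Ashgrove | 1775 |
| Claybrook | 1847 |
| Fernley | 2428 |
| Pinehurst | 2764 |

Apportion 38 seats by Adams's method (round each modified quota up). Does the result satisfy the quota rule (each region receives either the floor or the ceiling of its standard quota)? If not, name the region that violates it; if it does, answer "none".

none

Standard quotas: Millford 5.794, Oakdale 4.818, Stonebridge 6.089, Ashgrove 4.289, Claybrook 4.463, Fernley 5.867, Pinehurst 6.679.
Adams allocation: Millford 6, Oakdale 5, Stonebridge 6, Ashgrove 4, Claybrook 5, Fernley 6, Pinehurst 6.
Every allocation lies between the lower and upper quota.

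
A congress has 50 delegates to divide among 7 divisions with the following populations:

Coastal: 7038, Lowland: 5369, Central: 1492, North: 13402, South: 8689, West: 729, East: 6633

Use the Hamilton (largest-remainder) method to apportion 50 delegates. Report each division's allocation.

Total 43352; standard divisor 43352/50 ≈ 867.04.
Standard quotas: Coastal 8.1173, Lowland 6.1923, Central 1.7208, North 15.4572, South 10.0215, West 0.8408, East 7.6502.
Lower quotas: Coastal 8, Lowland 6, Central 1, North 15, South 10, West 0, East 7 (sum 47, leaving 3 seats).
Remainders in descending order: West 0.8408, Central 0.7208, East 0.6502, North 0.4572, Lowland 0.1923, Coastal 0.1173, South 0.0215.
Largest remainders: West, Central, East receive the extra seats.

Coastal=8; Lowland=6; Central=2; North=15; South=10; West=1; East=8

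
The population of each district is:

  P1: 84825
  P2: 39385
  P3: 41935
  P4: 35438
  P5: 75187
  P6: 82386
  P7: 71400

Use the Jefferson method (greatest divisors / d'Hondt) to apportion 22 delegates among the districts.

P1 4, P2 2, P3 2, P4 2, P5 4, P6 4, P7 4

Standard divisor 430556/22 ≈ 19570.727; standard quotas: P1 4.334, P2 2.012, P3 2.143, P4 1.811, P5 3.842, P6 4.210, P7 3.648.
Rounding down gives 4, 2, 2, 1, 3, 4, 3 = 19 seats, so the divisor must be adjusted.
With modified divisor 17300: modified quotas P1 4.903, P2 2.277, P3 2.424, P4 2.048, P5 4.346, P6 4.762, P7 4.127.
Rounding down: P1 4, P2 2, P3 2, P4 2, P5 4, P6 4, P7 4 (total 22).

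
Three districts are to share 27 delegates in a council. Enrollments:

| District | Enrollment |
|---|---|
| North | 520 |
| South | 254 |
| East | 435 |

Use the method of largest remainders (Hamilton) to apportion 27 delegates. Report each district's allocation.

North: 11, South: 6, East: 10

Total 1209; standard divisor 1209/27 ≈ 44.778.
Standard quotas: North 11.613, South 5.672, East 9.715.
Lower quotas: North 11, South 5, East 9 (sum 25, leaving 2 seats).
Remainders in descending order: East 0.715, South 0.672, North 0.613.
The surplus seats go to East, South.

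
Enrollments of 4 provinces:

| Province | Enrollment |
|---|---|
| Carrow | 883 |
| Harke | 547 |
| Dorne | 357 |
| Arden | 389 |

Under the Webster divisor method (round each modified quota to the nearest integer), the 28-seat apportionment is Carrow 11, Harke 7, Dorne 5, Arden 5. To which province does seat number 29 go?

Carrow

Priority for the next seat is population ÷ (current seats + 0.5).
Priorities: Carrow 76.783, Harke 72.933, Dorne 64.909, Arden 70.727.
Highest priority: Carrow.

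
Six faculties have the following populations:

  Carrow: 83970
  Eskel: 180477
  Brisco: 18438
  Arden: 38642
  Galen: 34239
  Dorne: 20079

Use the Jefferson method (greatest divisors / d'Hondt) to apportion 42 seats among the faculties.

Standard divisor 375845/42 ≈ 8948.69; standard quotas: Carrow 9.383, Eskel 20.168, Brisco 2.060, Arden 4.318, Galen 3.826, Dorne 2.244.
Rounding down gives 9, 20, 2, 4, 3, 2 = 40 seats, so the divisor must be adjusted.
With modified divisor 8500: modified quotas Carrow 9.879, Eskel 21.233, Brisco 2.169, Arden 4.546, Galen 4.028, Dorne 2.362.
Rounding down: Carrow 9, Eskel 21, Brisco 2, Arden 4, Galen 4, Dorne 2 (total 42).

Carrow 9; Eskel 21; Brisco 2; Arden 4; Galen 4; Dorne 2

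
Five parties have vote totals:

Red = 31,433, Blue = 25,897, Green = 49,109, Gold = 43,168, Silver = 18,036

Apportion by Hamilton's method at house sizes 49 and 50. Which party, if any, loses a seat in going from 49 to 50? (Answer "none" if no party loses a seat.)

At 49 seats: Red 9, Blue 8, Green 14, Gold 13, Silver 5.
At 50 seats: Red 9, Blue 8, Green 15, Gold 13, Silver 5.
No party's allocation decreased.

none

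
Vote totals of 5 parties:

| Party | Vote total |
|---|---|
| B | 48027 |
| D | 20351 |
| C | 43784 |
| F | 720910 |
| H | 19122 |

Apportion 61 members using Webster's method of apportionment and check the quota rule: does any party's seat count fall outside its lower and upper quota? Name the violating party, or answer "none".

F

Standard quotas: B 3.438, D 1.457, C 3.134, F 51.603, H 1.369.
Webster allocation: B 3, D 1, C 3, F 53, H 1.
F has quota 51.603 (lower 51, upper 52) but receives 53 — outside the quota interval.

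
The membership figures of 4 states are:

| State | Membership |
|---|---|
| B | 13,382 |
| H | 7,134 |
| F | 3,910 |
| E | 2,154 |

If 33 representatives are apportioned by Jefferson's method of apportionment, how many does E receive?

Standard divisor 26580/33 ≈ 805.455; standard quotas: B 16.614, H 8.857, F 4.854, E 2.674.
Rounding down gives 16, 8, 4, 2 = 30 seats, so the divisor must be adjusted.
With modified divisor 760: modified quotas B 17.608, H 9.387, F 5.145, E 2.834.
Rounding down: B 17, H 9, F 5, E 2 (total 33).
E receives 2.

2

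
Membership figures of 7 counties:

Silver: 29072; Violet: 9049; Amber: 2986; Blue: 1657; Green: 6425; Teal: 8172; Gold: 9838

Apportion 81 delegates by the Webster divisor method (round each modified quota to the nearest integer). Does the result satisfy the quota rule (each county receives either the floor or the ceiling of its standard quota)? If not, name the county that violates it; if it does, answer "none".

Silver

Standard quotas: Silver 35.043, Violet 10.907, Amber 3.599, Blue 1.997, Green 7.745, Teal 9.850, Gold 11.858.
Webster allocation: Silver 34, Violet 11, Amber 4, Blue 2, Green 8, Teal 10, Gold 12.
Silver has quota 35.043 (lower 35, upper 36) but receives 34 — outside the quota interval.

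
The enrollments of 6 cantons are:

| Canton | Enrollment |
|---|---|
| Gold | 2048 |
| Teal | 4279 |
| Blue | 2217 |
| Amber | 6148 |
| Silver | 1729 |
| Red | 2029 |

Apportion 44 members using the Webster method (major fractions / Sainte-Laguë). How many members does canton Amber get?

Standard divisor 18450/44 ≈ 419.318; standard quotas: Gold 4.884, Teal 10.205, Blue 5.287, Amber 14.662, Silver 4.123, Red 4.839.
Rounding to the nearest integer gives Gold 5, Teal 10, Blue 5, Amber 15, Silver 4, Red 5 — total 44, matching the house size, so no adjustment is needed.
Amber receives 15.

15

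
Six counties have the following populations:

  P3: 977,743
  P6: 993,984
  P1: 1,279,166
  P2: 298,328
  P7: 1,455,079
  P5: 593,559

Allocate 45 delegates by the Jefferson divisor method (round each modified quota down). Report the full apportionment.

P3 8, P6 8, P1 10, P2 2, P7 12, P5 5

Standard divisor 5597859/45 ≈ 124396.867; standard quotas: P3 7.860, P6 7.990, P1 10.283, P2 2.398, P7 11.697, P5 4.771.
Rounding down gives 7, 7, 10, 2, 11, 4 = 41 seats, so the divisor must be adjusted.
With modified divisor 117500: modified quotas P3 8.321, P6 8.459, P1 10.887, P2 2.539, P7 12.384, P5 5.052.
Rounding down: P3 8, P6 8, P1 10, P2 2, P7 12, P5 5 (total 45).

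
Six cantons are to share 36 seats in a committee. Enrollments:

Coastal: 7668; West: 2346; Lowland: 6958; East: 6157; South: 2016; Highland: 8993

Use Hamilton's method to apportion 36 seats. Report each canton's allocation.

The standard divisor is 34138/36 ≈ 948.278.
Standard quotas: Coastal 8.0862, West 2.4740, Lowland 7.3375, East 6.4928, South 2.1260, Highland 9.4835.
Lower quotas: Coastal 8, West 2, Lowland 7, East 6, South 2, Highland 9 (sum 34, leaving 2 seats).
Remainders in descending order: East 0.4928, Highland 0.4835, West 0.4740, Lowland 0.3375, South 0.1260, Coastal 0.0862.
Largest remainders: East, Highland receive the extra seats.

Coastal=8, West=2, Lowland=7, East=7, South=2, Highland=10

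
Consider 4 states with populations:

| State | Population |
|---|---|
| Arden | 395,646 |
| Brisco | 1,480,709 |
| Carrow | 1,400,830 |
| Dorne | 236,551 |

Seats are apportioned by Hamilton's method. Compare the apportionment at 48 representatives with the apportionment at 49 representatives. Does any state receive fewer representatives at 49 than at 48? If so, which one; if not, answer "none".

Arden

At 48 seats: Arden 6, Brisco 20, Carrow 19, Dorne 3.
At 49 seats: Arden 5, Brisco 21, Carrow 20, Dorne 3.
Arden drops from 6 to 5.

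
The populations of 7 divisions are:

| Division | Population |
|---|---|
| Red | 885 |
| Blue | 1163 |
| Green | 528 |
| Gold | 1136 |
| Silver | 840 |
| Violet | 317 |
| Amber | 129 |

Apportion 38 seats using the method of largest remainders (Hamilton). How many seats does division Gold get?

9

Standard divisor: 4998 ÷ 38 ≈ 131.526.
Standard quotas: Red 6.729, Blue 8.842, Green 4.014, Gold 8.637, Silver 6.387, Violet 2.410, Amber 0.981.
Lower quotas: Red 6, Blue 8, Green 4, Gold 8, Silver 6, Violet 2, Amber 0 (sum 34, leaving 4 seats).
Remainders in descending order: Amber 0.981, Blue 0.842, Red 0.729, Gold 0.637, Violet 0.410, Silver 0.387, Green 0.014.
Largest remainders: Amber, Blue, Red, Gold receive the extra seats.
Gold receives 9.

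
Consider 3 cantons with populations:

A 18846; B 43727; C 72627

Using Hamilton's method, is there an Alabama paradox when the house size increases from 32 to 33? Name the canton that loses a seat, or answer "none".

At 32 seats: A 5, B 10, C 17.
At 33 seats: A 4, B 11, C 18.
A drops from 5 to 4.

A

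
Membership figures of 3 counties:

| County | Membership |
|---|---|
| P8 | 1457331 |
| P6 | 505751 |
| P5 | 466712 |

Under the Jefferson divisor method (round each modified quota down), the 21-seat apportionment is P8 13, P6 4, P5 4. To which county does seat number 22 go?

P8

Priority for the next seat is population ÷ (current seats + 1).
Priorities: P8 104095.071, P6 101150.200, P5 93342.400.
Highest priority: P8.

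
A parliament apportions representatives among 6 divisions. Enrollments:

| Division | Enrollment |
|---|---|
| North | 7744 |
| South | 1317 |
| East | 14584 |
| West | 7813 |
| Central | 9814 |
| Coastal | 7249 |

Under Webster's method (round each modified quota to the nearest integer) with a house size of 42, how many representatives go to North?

Standard divisor 48521/42 ≈ 1155.262; standard quotas: North 6.703, South 1.140, East 12.624, West 6.763, Central 8.495, Coastal 6.275.
Rounding to the nearest integer gives North 7, South 1, East 13, West 7, Central 8, Coastal 6 — total 42, matching the house size, so no adjustment is needed.
North receives 7.

7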